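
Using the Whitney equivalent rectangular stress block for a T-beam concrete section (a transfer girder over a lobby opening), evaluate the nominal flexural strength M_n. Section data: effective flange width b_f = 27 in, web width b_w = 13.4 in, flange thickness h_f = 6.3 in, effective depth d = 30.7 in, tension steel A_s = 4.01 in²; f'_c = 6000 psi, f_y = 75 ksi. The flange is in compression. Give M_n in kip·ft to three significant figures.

Tension: T = A_s f_y = 4.01 × 75 = 300.75 kips.
Try a within the flange: a = T/(0.85 f'_c b_f) = 300.75/(0.85 × 6 × 27) = 2.184 in.
Since a = 2.184 ≤ h_f = 6.3 in, the stress block lies entirely in the flange; analyse as a rectangular beam of width b_f.
M_n = T(d − a/2) = 300.75 × (30.7 − 1.092) = 8904.6 kip·in.
M_n = 8904.6/12 = 742.05 kip·ft.

M_n ≈ 742 kip·ft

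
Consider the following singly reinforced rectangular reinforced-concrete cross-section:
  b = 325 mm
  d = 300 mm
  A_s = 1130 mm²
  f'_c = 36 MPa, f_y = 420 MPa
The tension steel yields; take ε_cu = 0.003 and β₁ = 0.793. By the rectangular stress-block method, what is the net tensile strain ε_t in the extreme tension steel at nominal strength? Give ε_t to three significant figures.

a = A_s f_y/(0.85 f'_c b) = 47.72 mm.
β₁ = 0.793, so c = a/β₁ = 47.72/0.793 = 60.18 mm.
From the linear strain diagram with ε_cu = 0.003: ε_t = 0.003 (d − c)/c = 0.003 × (300 − 60.18)/60.18 = 0.0120.
Since ε_t ≥ 0.005, the section is tension-controlled.

ε_t ≈ 0.0120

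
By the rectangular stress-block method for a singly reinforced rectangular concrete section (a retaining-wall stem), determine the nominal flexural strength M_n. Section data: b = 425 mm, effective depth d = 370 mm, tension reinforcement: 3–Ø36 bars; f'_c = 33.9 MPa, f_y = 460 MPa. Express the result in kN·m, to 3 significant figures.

A_s = 3 × 1018 = 3054 mm².
T = A_s f_y = 3054 × 460 = 1404840 N = 1404.84 kN.
From C = T: a = T/(0.85 f'_c b) = 1404840/(0.85 × 33.9 × 425) = 114.71 mm.
M_n = T(d − a/2) = 1404.84 kN × (370 − 57.355) mm = 439.22 kN·m.

M_n ≈ 439 kN·m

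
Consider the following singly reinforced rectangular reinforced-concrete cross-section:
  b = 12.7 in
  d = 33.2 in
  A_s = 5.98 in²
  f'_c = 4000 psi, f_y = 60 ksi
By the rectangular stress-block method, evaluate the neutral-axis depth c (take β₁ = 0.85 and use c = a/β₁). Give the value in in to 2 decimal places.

c ≈ 9.78 in

T = A_s f_y = 5.98 × 60 = 358.8 kips.
a = T/(0.85 f'_c b) = 358.8/(0.85 × 4 × 12.7) = 8.3094 in.
With β₁ = 0.85, c = a/β₁ = 8.3094/0.85 = 9.78 in.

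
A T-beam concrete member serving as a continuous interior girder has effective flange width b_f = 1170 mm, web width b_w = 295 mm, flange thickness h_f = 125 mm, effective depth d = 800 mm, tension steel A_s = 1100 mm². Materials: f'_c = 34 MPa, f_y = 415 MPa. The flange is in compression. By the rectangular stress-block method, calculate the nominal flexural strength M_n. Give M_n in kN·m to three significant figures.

M_n ≈ 362 kN·m

Tension: T = A_s f_y = 1100 × 415 = 456500 N.
Try a within the flange: a = T/(0.85 f'_c b_f) = 456500/(0.85 × 34 × 1170) = 13.50 mm.
Since a = 13.50 ≤ h_f = 125 mm, the stress block lies entirely in the flange; analyse as a rectangular beam of width b_f.
M_n = T(d − a/2) = 456500 × (800 − 6.75) = 362.12 × 10⁶ N·mm.
M_n = 362.12 kN·m.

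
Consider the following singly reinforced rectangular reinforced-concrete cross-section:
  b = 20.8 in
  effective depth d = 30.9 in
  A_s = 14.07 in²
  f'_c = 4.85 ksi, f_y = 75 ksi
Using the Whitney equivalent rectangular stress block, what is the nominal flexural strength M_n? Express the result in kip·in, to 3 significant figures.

M_n ≈ 26100 kip·in

T = A_s f_y = 14.07 × 75 = 1055.25 kips.
a = T/(0.85 f'_c b) = 1055.25/(0.85 × 4.85 × 20.8) = 12.306 in.
M_n = T(d − a/2) = 1055.25 × (30.9 − 6.153) = 26114.3 kip·in.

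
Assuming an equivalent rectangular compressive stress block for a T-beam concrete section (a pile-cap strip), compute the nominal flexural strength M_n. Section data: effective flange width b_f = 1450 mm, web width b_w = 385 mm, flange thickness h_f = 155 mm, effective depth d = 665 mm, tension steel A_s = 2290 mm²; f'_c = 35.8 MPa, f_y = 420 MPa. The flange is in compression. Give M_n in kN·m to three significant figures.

M_n ≈ 629 kN·m

Tension: T = A_s f_y = 2290 × 420 = 961800 N.
Try a within the flange: a = T/(0.85 f'_c b_f) = 961800/(0.85 × 35.8 × 1450) = 21.80 mm.
Since a = 21.80 ≤ h_f = 155 mm, the stress block lies entirely in the flange; analyse as a rectangular beam of width b_f.
M_n = T(d − a/2) = 961800 × (665 − 10.9) = 629.11 × 10⁶ N·mm.
M_n = 629.11 kN·m.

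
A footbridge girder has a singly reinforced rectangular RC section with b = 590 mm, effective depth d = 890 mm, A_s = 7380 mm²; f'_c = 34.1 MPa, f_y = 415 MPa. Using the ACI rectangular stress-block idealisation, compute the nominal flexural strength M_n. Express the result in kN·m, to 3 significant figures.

M_n ≈ 2450 kN·m

T = A_s f_y = 7380 × 415 = 3062700 N = 3062.7 kN.
From C = T: a = T/(0.85 f'_c b) = 3062700/(0.85 × 34.1 × 590) = 179.09 mm.
M_n = T(d − a/2) = 3062.7 kN × (890 − 89.545) mm = 2451.55 kN·m.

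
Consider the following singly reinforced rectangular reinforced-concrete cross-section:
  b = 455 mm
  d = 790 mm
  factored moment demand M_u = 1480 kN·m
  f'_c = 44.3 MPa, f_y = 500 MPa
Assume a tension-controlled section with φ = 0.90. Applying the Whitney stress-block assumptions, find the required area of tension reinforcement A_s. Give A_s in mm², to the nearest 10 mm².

A_s ≈ 4540 mm²

M_n = M_u/φ = 1480/0.90 = 1644.44 kN·m.
With M_n = 0.85 f'_c a b (d − a/2), solve the quadratic for a:
a = d − √(d² − 2M_n/(0.85 f'_c b)) = 790 − √(790² − 2 × 1644.44×10⁶/(0.85 × 44.3 × 455)) = 132.63 mm.
A_s = 0.85 f'_c a b / f_y = 0.85 × 44.3 × 132.63 × 455 / 500 = 4544.7 mm².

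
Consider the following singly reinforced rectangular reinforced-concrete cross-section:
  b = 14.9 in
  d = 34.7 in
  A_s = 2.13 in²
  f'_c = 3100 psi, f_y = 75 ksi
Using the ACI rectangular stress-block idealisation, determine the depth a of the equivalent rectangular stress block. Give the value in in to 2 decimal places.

a ≈ 4.07 in

T = A_s f_y = 2.13 × 75 = 159.75 kips.
a = T/(0.85 f'_c b) = 159.75/(0.85 × 3.1 × 14.9) = 4.07 in.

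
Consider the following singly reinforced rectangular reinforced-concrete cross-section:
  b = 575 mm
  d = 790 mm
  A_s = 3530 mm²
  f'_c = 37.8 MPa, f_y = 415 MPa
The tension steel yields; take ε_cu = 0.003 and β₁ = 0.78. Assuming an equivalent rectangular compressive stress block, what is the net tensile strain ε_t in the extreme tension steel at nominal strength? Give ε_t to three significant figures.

ε_t ≈ 0.0203

a = A_s f_y/(0.85 f'_c b) = 79.29 mm.
β₁ = 0.78, so c = a/β₁ = 79.29/0.78 = 101.65 mm.
From the linear strain diagram with ε_cu = 0.003: ε_t = 0.003 (d − c)/c = 0.003 × (790 − 101.65)/101.65 = 0.0203.
Since ε_t ≥ 0.005, the section is tension-controlled.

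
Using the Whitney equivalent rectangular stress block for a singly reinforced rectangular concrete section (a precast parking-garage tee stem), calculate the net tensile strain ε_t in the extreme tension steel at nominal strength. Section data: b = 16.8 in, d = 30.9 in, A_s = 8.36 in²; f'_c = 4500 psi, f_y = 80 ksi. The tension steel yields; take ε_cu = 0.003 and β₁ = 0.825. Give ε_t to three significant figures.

ε_t ≈ 0.00435

a = A_s f_y/(0.85 f'_c b) = 10.408 in.
β₁ = 0.825, so c = a/β₁ = 10.408/0.825 = 12.616 in.
From the linear strain diagram with ε_cu = 0.003: ε_t = 0.003 (d − c)/c = 0.003 × (30.9 − 12.616)/12.616 = 0.00435.
ε_t is between 0.004 and 0.005 — transition zone.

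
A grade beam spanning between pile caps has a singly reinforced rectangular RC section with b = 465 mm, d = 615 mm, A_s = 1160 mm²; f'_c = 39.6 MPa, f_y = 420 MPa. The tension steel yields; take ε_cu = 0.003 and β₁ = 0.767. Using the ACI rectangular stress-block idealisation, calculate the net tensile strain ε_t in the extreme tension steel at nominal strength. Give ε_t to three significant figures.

ε_t ≈ 0.0425

a = A_s f_y/(0.85 f'_c b) = 31.13 mm.
β₁ = 0.767, so c = a/β₁ = 31.13/0.767 = 40.59 mm.
From the linear strain diagram with ε_cu = 0.003: ε_t = 0.003 (d − c)/c = 0.003 × (615 − 40.59)/40.59 = 0.0425.
Since ε_t ≥ 0.005, the section is tension-controlled.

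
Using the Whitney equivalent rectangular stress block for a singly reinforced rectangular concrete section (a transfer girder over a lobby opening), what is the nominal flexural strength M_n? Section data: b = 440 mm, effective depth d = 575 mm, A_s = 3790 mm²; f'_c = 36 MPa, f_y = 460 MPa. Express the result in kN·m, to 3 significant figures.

T = A_s f_y = 3790 × 460 = 1743400 N = 1743.4 kN.
From C = T: a = T/(0.85 f'_c b) = 1743400/(0.85 × 36 × 440) = 129.49 mm.
M_n = T(d − a/2) = 1743.4 kN × (575 − 64.745) mm = 889.58 kN·m.

M_n ≈ 890 kN·m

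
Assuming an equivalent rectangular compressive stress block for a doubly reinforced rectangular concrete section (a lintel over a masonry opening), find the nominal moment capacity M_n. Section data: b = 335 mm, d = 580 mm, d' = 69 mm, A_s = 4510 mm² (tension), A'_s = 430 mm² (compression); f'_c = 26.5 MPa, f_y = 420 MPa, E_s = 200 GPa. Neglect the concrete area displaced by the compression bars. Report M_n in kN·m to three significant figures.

Assume both tension and compression steel yield.
Net tension couple steel: A_s − A'_s = 4080 mm².
a = (A_s − A'_s) f_y / (0.85 f'_c b) = 1713600/(0.85 × 26.5 × 335) = 227.09 mm.
c = a/β₁ = 227.09/0.85 = 267.16 mm; ε'_s = 0.003(c − d')/c = 0.0022 ≥ f_y/E_s = 0.0021, so compression steel does yield.
M_n = (A_s − A'_s) f_y (d − a/2) + A'_s f_y (d − d') = [1713600 × (580 − 113.545) + 180600 × (580 − 69)] × 10⁻⁶ = 799.32 + 92.29 = 891.61 kN·m.

M_n ≈ 892 kN·m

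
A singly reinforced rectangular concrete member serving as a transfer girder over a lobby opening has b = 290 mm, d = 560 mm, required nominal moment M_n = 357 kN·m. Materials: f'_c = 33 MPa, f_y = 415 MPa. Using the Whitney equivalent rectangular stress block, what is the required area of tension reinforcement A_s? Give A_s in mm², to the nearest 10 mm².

With M_n = 0.85 f'_c a b (d − a/2), solve the quadratic for a:
a = d − √(d² − 2M_n/(0.85 f'_c b)) = 560 − √(560² − 2 × 357×10⁶/(0.85 × 33 × 290)) = 84.79 mm.
A_s = 0.85 f'_c a b / f_y = 0.85 × 33 × 84.79 × 290 / 415 = 1662.0 mm².

A_s ≈ 1660 mm²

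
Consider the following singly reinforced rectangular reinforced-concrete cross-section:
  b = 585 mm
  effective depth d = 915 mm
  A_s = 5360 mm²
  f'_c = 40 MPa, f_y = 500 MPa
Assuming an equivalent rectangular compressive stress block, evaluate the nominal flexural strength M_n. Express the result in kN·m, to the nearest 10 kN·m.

M_n ≈ 2270 kN·m

T = A_s f_y = 5360 × 500 = 2680000 N = 2680 kN.
From C = T: a = T/(0.85 f'_c b) = 2680000/(0.85 × 40 × 585) = 134.74 mm.
M_n = T(d − a/2) = 2680 kN × (915 − 67.37) mm = 2271.65 kN·m.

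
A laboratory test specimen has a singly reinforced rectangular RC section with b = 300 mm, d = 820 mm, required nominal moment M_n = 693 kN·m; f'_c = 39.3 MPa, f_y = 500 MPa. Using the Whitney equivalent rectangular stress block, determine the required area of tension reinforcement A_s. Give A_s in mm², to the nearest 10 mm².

A_s ≈ 1790 mm²

With M_n = 0.85 f'_c a b (d − a/2), solve the quadratic for a:
a = d − √(d² − 2M_n/(0.85 f'_c b)) = 820 − √(820² − 2 × 693×10⁶/(0.85 × 39.3 × 300)) = 89.18 mm.
A_s = 0.85 f'_c a b / f_y = 0.85 × 39.3 × 89.18 × 300 / 500 = 1787.4 mm².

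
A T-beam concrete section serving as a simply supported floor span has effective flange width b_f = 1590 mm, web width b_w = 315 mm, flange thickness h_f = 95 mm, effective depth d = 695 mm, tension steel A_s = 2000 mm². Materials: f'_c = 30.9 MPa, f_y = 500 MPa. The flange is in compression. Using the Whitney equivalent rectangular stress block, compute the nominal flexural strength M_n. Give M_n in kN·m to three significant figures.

Tension: T = A_s f_y = 2000 × 500 = 1000000 N.
Try a within the flange: a = T/(0.85 f'_c b_f) = 1000000/(0.85 × 30.9 × 1590) = 23.95 mm.
Since a = 23.95 ≤ h_f = 95 mm, the stress block lies entirely in the flange; analyse as a rectangular beam of width b_f.
M_n = T(d − a/2) = 1000000 × (695 − 11.975) = 683.03 × 10⁶ N·mm.
M_n = 683.03 kN·m.

M_n ≈ 683 kN·m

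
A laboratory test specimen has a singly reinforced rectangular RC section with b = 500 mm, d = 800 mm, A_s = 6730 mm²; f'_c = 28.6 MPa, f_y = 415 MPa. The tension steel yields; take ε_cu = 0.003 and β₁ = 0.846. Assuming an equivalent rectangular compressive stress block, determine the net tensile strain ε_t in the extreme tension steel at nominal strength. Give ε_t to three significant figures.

a = A_s f_y/(0.85 f'_c b) = 229.78 mm.
β₁ = 0.846, so c = a/β₁ = 229.78/0.846 = 271.61 mm.
From the linear strain diagram with ε_cu = 0.003: ε_t = 0.003 (d − c)/c = 0.003 × (800 − 271.61)/271.61 = 0.00584.
Since ε_t ≥ 0.005, the section is tension-controlled.

ε_t ≈ 0.00584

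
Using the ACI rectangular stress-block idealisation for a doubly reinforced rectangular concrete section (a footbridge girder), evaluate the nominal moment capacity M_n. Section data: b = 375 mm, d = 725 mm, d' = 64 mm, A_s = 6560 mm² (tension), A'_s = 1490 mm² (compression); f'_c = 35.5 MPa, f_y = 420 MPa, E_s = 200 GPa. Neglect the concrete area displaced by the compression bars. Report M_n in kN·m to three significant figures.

M_n ≈ 1760 kN·m

Assume both tension and compression steel yield.
Net tension couple steel: A_s − A'_s = 5070 mm².
a = (A_s − A'_s) f_y / (0.85 f'_c b) = 2129400/(0.85 × 35.5 × 375) = 188.18 mm.
c = a/β₁ = 188.18/0.796 = 236.41 mm; ε'_s = 0.003(c − d')/c = 0.0022 ≥ f_y/E_s = 0.0021, so compression steel does yield.
M_n = (A_s − A'_s) f_y (d − a/2) + A'_s f_y (d − d') = [2129400 × (725 − 94.09) + 625800 × (725 − 64)] × 10⁻⁶ = 1343.46 + 413.65 = 1757.11 kN·m.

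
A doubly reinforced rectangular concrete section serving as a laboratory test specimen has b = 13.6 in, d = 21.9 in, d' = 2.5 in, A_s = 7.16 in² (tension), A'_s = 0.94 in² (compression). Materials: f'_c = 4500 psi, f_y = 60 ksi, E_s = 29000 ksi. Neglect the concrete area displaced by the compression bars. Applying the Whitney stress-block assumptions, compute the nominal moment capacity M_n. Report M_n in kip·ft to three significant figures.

M_n ≈ 661 kip·ft

Assume both steels yield.
a = (A_s − A'_s) f_y/(0.85 f'_c b) = (7.16 − 0.94) × 60/(0.85 × 4.5 × 13.6) = 7.174 in.
c = a/β₁ = 7.174/0.825 = 8.696 in; ε'_s = 0.003(c − d')/c = 0.0021 ≥ ε_y = 0.0021, so the compression steel yields.
M_n = (A_s − A'_s) f_y (d − a/2) + A'_s f_y (d − d') = 373.2 × (21.9 − 3.587) + 56.4 × (21.9 − 2.5) = 6834.4 + 1094.2 = 7928.6 kip·in = 7928.6/12 = 660.72 kip·ft.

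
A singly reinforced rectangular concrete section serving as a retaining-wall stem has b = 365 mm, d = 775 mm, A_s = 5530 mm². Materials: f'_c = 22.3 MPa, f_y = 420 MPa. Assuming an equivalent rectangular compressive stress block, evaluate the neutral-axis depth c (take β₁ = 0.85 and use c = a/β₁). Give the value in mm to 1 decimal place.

T = A_s f_y = 5530 × 420 = 2322600 N = 2322.6 kN.
Setting C = 0.85 f'_c a b equal to T: a = 2322600/(0.85 × 22.3 × 365) = 335.705 mm.
With β₁ = 0.85, c = a/β₁ = 335.705/0.85 = 394.9 mm.

c ≈ 394.9 mm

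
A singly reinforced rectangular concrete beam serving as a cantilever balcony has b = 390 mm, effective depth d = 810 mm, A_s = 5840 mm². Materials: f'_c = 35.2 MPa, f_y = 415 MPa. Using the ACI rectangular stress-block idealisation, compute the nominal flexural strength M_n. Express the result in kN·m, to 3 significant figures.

M_n ≈ 1710 kN·m

T = A_s f_y = 5840 × 415 = 2423600 N = 2423.6 kN.
From C = T: a = T/(0.85 f'_c b) = 2423600/(0.85 × 35.2 × 390) = 207.70 mm.
M_n = T(d − a/2) = 2423.6 kN × (810 − 103.85) mm = 1711.43 kN·m.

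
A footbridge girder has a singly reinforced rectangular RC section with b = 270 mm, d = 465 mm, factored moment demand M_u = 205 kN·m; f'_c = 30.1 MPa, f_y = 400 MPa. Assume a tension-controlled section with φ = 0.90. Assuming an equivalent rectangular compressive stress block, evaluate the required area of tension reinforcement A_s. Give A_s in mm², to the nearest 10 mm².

M_n = M_u/φ = 205/0.90 = 227.778 kN·m.
With M_n = 0.85 f'_c a b (d − a/2), solve the quadratic for a:
a = d − √(d² − 2M_n/(0.85 f'_c b)) = 465 − √(465² − 2 × 227.778×10⁶/(0.85 × 30.1 × 270)) = 77.34 mm.
A_s = 0.85 f'_c a b / f_y = 0.85 × 30.1 × 77.34 × 270 / 400 = 1335.7 mm².

A_s ≈ 1340 mm²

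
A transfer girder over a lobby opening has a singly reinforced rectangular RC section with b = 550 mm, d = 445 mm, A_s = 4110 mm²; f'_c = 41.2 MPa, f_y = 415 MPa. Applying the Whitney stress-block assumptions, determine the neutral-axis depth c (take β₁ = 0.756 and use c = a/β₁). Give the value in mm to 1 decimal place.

T = A_s f_y = 4110 × 415 = 1705650 N = 1705.65 kN.
Setting C = 0.85 f'_c a b equal to T: a = 1705650/(0.85 × 41.2 × 550) = 88.555 mm.
With β₁ = 0.756, c = a/β₁ = 88.555/0.756 = 117.1 mm.

c ≈ 117.1 mm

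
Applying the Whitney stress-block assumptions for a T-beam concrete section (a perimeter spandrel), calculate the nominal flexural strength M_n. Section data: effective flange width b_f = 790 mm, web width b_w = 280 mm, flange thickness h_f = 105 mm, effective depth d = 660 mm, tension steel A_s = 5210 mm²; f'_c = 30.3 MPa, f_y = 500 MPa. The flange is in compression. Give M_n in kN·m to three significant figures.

Tension: T = A_s f_y = 5210 × 500 = 2605000 N.
Try a within the flange: a = T/(0.85 f'_c b_f) = 2605000/(0.85 × 30.3 × 790) = 128.03 mm.
a = 128.03 > h_f = 105 mm: the block extends into the web. Split into flange-overhang and web parts.
C_f = 0.85 f'_c (b_f − b_w) h_f = 0.85 × 30.3 × (790 − 280) × 105 = 1379180 N.
Remaining web compression depth: a_w = (T − C_f)/(0.85 f'_c b_w) = (2605000 − 1379180)/(0.85 × 30.3 × 280) = 169.98 mm.
M_n = C_f(d − h_f/2) + (T − C_f)(d − a_w/2) = 1379180 × (660 − 52.5) + 1225820 × (660 − 84.99) = 837.85 + 704.86 = 1542.71 × 10⁶ N·mm.
M_n = 1542.71 kN·m.

M_n ≈ 1540 kN·m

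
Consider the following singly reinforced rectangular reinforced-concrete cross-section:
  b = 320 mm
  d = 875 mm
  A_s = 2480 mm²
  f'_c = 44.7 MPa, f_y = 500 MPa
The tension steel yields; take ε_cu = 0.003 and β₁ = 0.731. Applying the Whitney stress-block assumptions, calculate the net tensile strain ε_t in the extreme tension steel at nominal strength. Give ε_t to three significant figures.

a = A_s f_y/(0.85 f'_c b) = 101.99 mm.
β₁ = 0.731, so c = a/β₁ = 101.99/0.731 = 139.52 mm.
From the linear strain diagram with ε_cu = 0.003: ε_t = 0.003 (d − c)/c = 0.003 × (875 − 139.52)/139.52 = 0.0158.
Since ε_t ≥ 0.005, the section is tension-controlled.

ε_t ≈ 0.0158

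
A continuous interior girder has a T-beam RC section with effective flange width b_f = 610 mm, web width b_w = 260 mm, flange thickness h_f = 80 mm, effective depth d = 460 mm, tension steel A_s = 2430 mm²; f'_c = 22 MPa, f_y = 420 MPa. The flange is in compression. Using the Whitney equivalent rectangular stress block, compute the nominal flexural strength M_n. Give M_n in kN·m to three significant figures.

M_n ≈ 423 kN·m

Tension: T = A_s f_y = 2430 × 420 = 1020600 N.
Try a within the flange: a = T/(0.85 f'_c b_f) = 1020600/(0.85 × 22 × 610) = 89.47 mm.
a = 89.47 > h_f = 80 mm: the block extends into the web. Split into flange-overhang and web parts.
C_f = 0.85 f'_c (b_f − b_w) h_f = 0.85 × 22 × (610 − 260) × 80 = 523600 N.
Remaining web compression depth: a_w = (T − C_f)/(0.85 f'_c b_w) = (1020600 − 523600)/(0.85 × 22 × 260) = 102.22 mm.
M_n = C_f(d − h_f/2) + (T − C_f)(d − a_w/2) = 523600 × (460 − 40) + 497000 × (460 − 51.11) = 219.91 + 203.22 = 423.13 × 10⁶ N·mm.
M_n = 423.13 kN·m.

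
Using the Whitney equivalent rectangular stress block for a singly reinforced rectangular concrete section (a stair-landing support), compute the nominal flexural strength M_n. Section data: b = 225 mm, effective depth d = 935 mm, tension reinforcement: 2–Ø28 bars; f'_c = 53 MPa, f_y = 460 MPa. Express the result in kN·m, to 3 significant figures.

A_s = 2 × 616 = 1232 mm².
T = A_s f_y = 1232 × 460 = 566720 N = 566.72 kN.
From C = T: a = T/(0.85 f'_c b) = 566720/(0.85 × 53 × 225) = 55.91 mm.
M_n = T(d − a/2) = 566.72 kN × (935 − 27.955) mm = 514.04 kN·m.

M_n ≈ 514 kN·m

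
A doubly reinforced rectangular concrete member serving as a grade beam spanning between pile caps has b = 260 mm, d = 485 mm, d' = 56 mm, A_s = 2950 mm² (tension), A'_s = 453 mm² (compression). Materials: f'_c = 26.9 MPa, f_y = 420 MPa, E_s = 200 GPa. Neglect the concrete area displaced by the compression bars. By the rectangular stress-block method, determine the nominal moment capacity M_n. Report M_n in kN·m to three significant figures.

M_n ≈ 498 kN·m

Assume both tension and compression steel yield.
Net tension couple steel: A_s − A'_s = 2497 mm².
a = (A_s − A'_s) f_y / (0.85 f'_c b) = 1048740/(0.85 × 26.9 × 260) = 176.41 mm.
c = a/β₁ = 176.41/0.85 = 207.54 mm; ε'_s = 0.003(c − d')/c = 0.0022 ≥ f_y/E_s = 0.0021, so compression steel does yield.
M_n = (A_s − A'_s) f_y (d − a/2) + A'_s f_y (d − d') = [1048740 × (485 − 88.205) + 190260 × (485 − 56)] × 10⁻⁶ = 416.13 + 81.62 = 497.75 kN·m.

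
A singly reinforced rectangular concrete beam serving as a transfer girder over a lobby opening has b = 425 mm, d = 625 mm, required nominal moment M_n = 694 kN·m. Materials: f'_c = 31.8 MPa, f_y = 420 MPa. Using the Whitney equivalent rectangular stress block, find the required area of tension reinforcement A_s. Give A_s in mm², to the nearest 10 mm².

With M_n = 0.85 f'_c a b (d − a/2), solve the quadratic for a:
a = d − √(d² − 2M_n/(0.85 f'_c b)) = 625 − √(625² − 2 × 694×10⁶/(0.85 × 31.8 × 425)) = 105.58 mm.
A_s = 0.85 f'_c a b / f_y = 0.85 × 31.8 × 105.58 × 425 / 420 = 2887.8 mm².

A_s ≈ 2890 mm²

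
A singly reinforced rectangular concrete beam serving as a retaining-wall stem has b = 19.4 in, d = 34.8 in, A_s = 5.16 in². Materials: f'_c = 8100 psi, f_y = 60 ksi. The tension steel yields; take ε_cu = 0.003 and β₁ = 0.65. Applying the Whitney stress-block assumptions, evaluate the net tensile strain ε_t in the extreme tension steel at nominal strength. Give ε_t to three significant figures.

ε_t ≈ 0.0263

a = A_s f_y/(0.85 f'_c b) = 2.318 in.
β₁ = 0.65, so c = a/β₁ = 2.318/0.65 = 3.566 in.
From the linear strain diagram with ε_cu = 0.003: ε_t = 0.003 (d − c)/c = 0.003 × (34.8 − 3.566)/3.566 = 0.0263.
Since ε_t ≥ 0.005, the section is tension-controlled.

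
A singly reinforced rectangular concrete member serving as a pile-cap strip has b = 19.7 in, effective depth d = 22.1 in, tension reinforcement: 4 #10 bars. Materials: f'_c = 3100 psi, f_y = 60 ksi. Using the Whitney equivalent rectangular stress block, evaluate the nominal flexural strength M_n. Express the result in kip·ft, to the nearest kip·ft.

M_n ≈ 487 kip·ft

A_s = 4 × 1.27 = 5.08 in².
T = A_s f_y = 5.08 × 60 = 304.8 kips.
a = T/(0.85 f'_c b) = 304.8/(0.85 × 3.1 × 19.7) = 5.872 in.
M_n = T(d − a/2) = 304.8 × (22.1 − 2.936) = 5841.2 kip·in = 5841.2/12 = 486.77 kip·ft.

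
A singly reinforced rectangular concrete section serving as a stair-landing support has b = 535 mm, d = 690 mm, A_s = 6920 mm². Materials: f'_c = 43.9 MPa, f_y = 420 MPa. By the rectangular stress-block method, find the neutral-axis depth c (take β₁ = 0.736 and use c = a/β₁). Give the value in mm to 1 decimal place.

T = A_s f_y = 6920 × 420 = 2906400 N = 2906.4 kN.
Setting C = 0.85 f'_c a b equal to T: a = 2906400/(0.85 × 43.9 × 535) = 145.586 mm.
With β₁ = 0.736, c = a/β₁ = 145.586/0.736 = 197.8 mm.

c ≈ 197.8 mm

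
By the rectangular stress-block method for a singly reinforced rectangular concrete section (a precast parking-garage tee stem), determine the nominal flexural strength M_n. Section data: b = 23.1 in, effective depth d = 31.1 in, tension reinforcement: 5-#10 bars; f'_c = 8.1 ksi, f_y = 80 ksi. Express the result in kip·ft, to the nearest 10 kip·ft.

M_n ≈ 1250 kip·ft

A_s = 5 × 1.27 = 6.35 in².
T = A_s f_y = 6.35 × 80 = 508 kips.
a = T/(0.85 f'_c b) = 508/(0.85 × 8.1 × 23.1) = 3.194 in.
M_n = T(d − a/2) = 508 × (31.1 − 1.597) = 14987.5 kip·in = 14987.5/12 = 1248.96 kip·ft.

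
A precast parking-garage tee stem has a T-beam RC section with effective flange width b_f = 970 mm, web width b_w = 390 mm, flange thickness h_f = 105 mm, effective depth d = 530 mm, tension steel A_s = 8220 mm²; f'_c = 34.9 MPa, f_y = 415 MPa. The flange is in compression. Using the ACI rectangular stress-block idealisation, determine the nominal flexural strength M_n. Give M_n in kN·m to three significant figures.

Tension: T = A_s f_y = 8220 × 415 = 3411300 N.
Try a within the flange: a = T/(0.85 f'_c b_f) = 3411300/(0.85 × 34.9 × 970) = 118.55 mm.
a = 118.55 > h_f = 105 mm: the block extends into the web. Split into flange-overhang and web parts.
C_f = 0.85 f'_c (b_f − b_w) h_f = 0.85 × 34.9 × (970 − 390) × 105 = 1806599 N.
Remaining web compression depth: a_w = (T − C_f)/(0.85 f'_c b_w) = (3411300 − 1806599)/(0.85 × 34.9 × 390) = 138.70 mm.
M_n = C_f(d − h_f/2) + (T − C_f)(d − a_w/2) = 1806599 × (530 − 52.5) + 1604701 × (530 − 69.35) = 862.65 + 739.21 = 1601.86 × 10⁶ N·mm.
M_n = 1601.86 kN·m.

M_n ≈ 1600 kN·m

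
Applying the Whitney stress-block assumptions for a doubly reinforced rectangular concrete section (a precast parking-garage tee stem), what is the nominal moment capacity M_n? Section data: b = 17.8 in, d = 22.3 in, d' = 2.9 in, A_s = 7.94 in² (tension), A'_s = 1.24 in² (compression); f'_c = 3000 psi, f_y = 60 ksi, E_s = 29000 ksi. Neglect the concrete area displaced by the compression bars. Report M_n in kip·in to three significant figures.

M_n ≈ 8630 kip·in

Assume both steels yield.
a = (A_s − A'_s) f_y/(0.85 f'_c b) = (7.94 − 1.24) × 60/(0.85 × 3 × 17.8) = 8.857 in.
c = a/β₁ = 8.857/0.85 = 10.420 in; ε'_s = 0.003(c − d')/c = 0.0022 ≥ ε_y = 0.0021, so the compression steel yields.
M_n = (A_s − A'_s) f_y (d − a/2) + A'_s f_y (d − d') = 402 × (22.3 − 4.4285) + 74.4 × (22.3 − 2.9) = 7184.3 + 1443.4 = 8627.7 kip·in.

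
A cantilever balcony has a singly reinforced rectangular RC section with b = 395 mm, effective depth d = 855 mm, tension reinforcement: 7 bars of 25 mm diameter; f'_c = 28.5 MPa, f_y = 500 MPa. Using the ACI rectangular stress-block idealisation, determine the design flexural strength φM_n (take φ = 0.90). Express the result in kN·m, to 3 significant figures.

φM_n ≈ 1180 kN·m

A_s = 7 × 491 = 3437 mm².
T = A_s f_y = 3437 × 500 = 1718500 N = 1718.5 kN.
From C = T: a = T/(0.85 f'_c b) = 1718500/(0.85 × 28.5 × 395) = 179.59 mm.
M_n = T(d − a/2) = 1718.5 kN × (855 − 89.795) mm = 1315.00 kN·m.
φM_n = 0.90 × 1315.00 = 1183.50 kN·m.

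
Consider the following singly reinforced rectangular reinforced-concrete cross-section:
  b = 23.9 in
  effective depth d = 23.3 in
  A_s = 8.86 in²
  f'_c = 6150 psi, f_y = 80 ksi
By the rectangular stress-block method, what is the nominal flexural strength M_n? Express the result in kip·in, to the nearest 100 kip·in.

M_n ≈ 14500 kip·in

T = A_s f_y = 8.86 × 80 = 708.8 kips.
a = T/(0.85 f'_c b) = 708.8/(0.85 × 6.15 × 23.9) = 5.673 in.
M_n = T(d − a/2) = 708.8 × (23.3 − 2.8365) = 14504.5 kip·in.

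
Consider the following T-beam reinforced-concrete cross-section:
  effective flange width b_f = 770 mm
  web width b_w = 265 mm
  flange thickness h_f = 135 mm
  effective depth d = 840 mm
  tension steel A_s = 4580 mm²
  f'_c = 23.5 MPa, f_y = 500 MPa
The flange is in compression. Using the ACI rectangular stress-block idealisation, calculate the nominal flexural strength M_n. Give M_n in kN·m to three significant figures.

M_n ≈ 1750 kN·m

Tension: T = A_s f_y = 4580 × 500 = 2290000 N.
Try a within the flange: a = T/(0.85 f'_c b_f) = 2290000/(0.85 × 23.5 × 770) = 148.89 mm.
a = 148.89 > h_f = 135 mm: the block extends into the web. Split into flange-overhang and web parts.
C_f = 0.85 f'_c (b_f − b_w) h_f = 0.85 × 23.5 × (770 − 265) × 135 = 1361796 N.
Remaining web compression depth: a_w = (T − C_f)/(0.85 f'_c b_w) = (2290000 − 1361796)/(0.85 × 23.5 × 265) = 175.35 mm.
M_n = C_f(d − h_f/2) + (T − C_f)(d − a_w/2) = 1361796 × (840 − 67.5) + 928204 × (840 − 87.675) = 1051.99 + 698.31 = 1750.30 × 10⁶ N·mm.
M_n = 1750.30 kN·m.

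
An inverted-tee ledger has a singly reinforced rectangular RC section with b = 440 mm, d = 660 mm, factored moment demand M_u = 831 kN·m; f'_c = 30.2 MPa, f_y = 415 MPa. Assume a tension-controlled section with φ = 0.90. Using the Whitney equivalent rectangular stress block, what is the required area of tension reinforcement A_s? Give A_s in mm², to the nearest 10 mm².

M_n = M_u/φ = 831/0.90 = 923.333 kN·m.
With M_n = 0.85 f'_c a b (d − a/2), solve the quadratic for a:
a = d − √(d² − 2M_n/(0.85 f'_c b)) = 660 − √(660² − 2 × 923.333×10⁶/(0.85 × 30.2 × 440)) = 138.37 mm.
A_s = 0.85 f'_c a b / f_y = 0.85 × 30.2 × 138.37 × 440 / 415 = 3765.9 mm².

A_s ≈ 3770 mm²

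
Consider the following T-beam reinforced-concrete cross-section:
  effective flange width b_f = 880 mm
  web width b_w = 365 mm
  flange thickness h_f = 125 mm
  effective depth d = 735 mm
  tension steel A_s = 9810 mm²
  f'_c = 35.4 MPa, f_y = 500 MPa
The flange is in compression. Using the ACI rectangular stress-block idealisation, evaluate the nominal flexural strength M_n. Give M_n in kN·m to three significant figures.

M_n ≈ 3080 kN·m

Tension: T = A_s f_y = 9810 × 500 = 4905000 N.
Try a within the flange: a = T/(0.85 f'_c b_f) = 4905000/(0.85 × 35.4 × 880) = 185.24 mm.
a = 185.24 > h_f = 125 mm: the block extends into the web. Split into flange-overhang and web parts.
C_f = 0.85 f'_c (b_f − b_w) h_f = 0.85 × 35.4 × (880 − 365) × 125 = 1937044 N.
Remaining web compression depth: a_w = (T − C_f)/(0.85 f'_c b_w) = (4905000 − 1937044)/(0.85 × 35.4 × 365) = 270.24 mm.
M_n = C_f(d − h_f/2) + (T − C_f)(d − a_w/2) = 1937044 × (735 − 62.5) + 2967956 × (735 − 135.12) = 1302.66 + 1780.42 = 3083.08 × 10⁶ N·mm.
M_n = 3083.08 kN·m.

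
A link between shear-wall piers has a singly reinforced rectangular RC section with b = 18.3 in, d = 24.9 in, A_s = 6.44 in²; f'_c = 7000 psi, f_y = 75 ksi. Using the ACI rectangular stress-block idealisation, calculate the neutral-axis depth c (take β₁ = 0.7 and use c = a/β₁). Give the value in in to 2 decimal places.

c ≈ 6.34 in

T = A_s f_y = 6.44 × 75 = 483 kips.
a = T/(0.85 f'_c b) = 483/(0.85 × 7 × 18.3) = 4.4359 in.
With β₁ = 0.7, c = a/β₁ = 4.4359/0.7 = 6.34 in.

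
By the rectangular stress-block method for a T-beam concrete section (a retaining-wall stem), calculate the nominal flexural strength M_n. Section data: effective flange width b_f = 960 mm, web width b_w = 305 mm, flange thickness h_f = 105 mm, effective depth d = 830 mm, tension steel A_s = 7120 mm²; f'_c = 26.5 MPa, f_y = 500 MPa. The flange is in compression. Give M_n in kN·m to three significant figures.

Tension: T = A_s f_y = 7120 × 500 = 3560000 N.
Try a within the flange: a = T/(0.85 f'_c b_f) = 3560000/(0.85 × 26.5 × 960) = 164.63 mm.
a = 164.63 > h_f = 105 mm: the block extends into the web. Split into flange-overhang and web parts.
C_f = 0.85 f'_c (b_f − b_w) h_f = 0.85 × 26.5 × (960 − 305) × 105 = 1549157 N.
Remaining web compression depth: a_w = (T − C_f)/(0.85 f'_c b_w) = (3560000 − 1549157)/(0.85 × 26.5 × 305) = 292.69 mm.
M_n = C_f(d − h_f/2) + (T − C_f)(d − a_w/2) = 1549157 × (830 − 52.5) + 2010843 × (830 − 146.345) = 1204.47 + 1374.72 = 2579.19 × 10⁶ N·mm.
M_n = 2579.19 kN·m.

M_n ≈ 2580 kN·m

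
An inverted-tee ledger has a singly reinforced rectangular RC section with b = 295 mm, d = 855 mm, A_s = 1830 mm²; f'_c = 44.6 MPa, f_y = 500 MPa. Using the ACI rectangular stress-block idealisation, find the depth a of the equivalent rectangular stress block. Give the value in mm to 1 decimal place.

a ≈ 81.8 mm

T = A_s f_y = 1830 × 500 = 915000 N = 915 kN.
Setting C = 0.85 f'_c a b equal to T: a = 915000/(0.85 × 44.6 × 295) = 81.8 mm.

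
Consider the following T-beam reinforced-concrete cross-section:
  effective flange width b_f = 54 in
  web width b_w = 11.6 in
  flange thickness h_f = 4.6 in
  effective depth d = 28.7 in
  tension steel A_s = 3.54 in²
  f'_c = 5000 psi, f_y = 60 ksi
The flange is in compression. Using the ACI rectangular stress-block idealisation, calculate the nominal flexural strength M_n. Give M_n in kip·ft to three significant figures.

M_n ≈ 500 kip·ft

Tension: T = A_s f_y = 3.54 × 60 = 212.4 kips.
Try a within the flange: a = T/(0.85 f'_c b_f) = 212.4/(0.85 × 5 × 54) = 0.925 in.
Since a = 0.925 ≤ h_f = 4.6 in, the stress block lies entirely in the flange; analyse as a rectangular beam of width b_f.
M_n = T(d − a/2) = 212.4 × (28.7 − 0.4625) = 5997.6 kip·in.
M_n = 5997.6/12 = 499.80 kip·ft.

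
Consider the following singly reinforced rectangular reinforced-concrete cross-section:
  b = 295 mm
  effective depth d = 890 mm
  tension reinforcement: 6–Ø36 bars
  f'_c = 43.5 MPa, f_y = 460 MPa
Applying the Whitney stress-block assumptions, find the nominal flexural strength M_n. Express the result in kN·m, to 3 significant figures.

A_s = 6 × 1018 = 6108 mm².
T = A_s f_y = 6108 × 460 = 2809680 N = 2809.68 kN.
From C = T: a = T/(0.85 f'_c b) = 2809680/(0.85 × 43.5 × 295) = 257.59 mm.
M_n = T(d − a/2) = 2809.68 kN × (890 − 128.795) mm = 2138.74 kN·m.

M_n ≈ 2140 kN·m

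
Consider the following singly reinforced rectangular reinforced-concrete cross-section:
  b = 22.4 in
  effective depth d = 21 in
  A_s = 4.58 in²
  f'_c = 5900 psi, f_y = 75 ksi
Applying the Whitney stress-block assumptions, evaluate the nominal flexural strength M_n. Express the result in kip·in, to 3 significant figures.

M_n ≈ 6690 kip·in

T = A_s f_y = 4.58 × 75 = 343.5 kips.
a = T/(0.85 f'_c b) = 343.5/(0.85 × 5.9 × 22.4) = 3.058 in.
M_n = T(d − a/2) = 343.5 × (21 − 1.529) = 6688.3 kip·in.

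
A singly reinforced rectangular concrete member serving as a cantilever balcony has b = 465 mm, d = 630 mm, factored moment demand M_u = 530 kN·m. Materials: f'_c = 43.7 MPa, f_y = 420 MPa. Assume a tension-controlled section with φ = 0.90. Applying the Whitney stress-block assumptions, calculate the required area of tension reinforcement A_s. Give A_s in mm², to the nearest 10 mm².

M_n = M_u/φ = 530/0.90 = 588.889 kN·m.
With M_n = 0.85 f'_c a b (d − a/2), solve the quadratic for a:
a = d − √(d² − 2M_n/(0.85 f'_c b)) = 630 − √(630² − 2 × 588.889×10⁶/(0.85 × 43.7 × 465)) = 56.67 mm.
A_s = 0.85 f'_c a b / f_y = 0.85 × 43.7 × 56.67 × 465 / 420 = 2330.5 mm².

A_s ≈ 2330 mm²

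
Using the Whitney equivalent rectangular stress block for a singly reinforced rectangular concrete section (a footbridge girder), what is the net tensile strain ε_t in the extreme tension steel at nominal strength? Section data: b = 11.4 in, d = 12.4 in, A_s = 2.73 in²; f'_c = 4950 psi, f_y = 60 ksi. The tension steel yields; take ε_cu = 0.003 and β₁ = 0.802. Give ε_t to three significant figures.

ε_t ≈ 0.00574

a = A_s f_y/(0.85 f'_c b) = 3.415 in.
β₁ = 0.802, so c = a/β₁ = 3.415/0.802 = 4.258 in.
From the linear strain diagram with ε_cu = 0.003: ε_t = 0.003 (d − c)/c = 0.003 × (12.4 − 4.258)/4.258 = 0.00574.
Since ε_t ≥ 0.005, the section is tension-controlled.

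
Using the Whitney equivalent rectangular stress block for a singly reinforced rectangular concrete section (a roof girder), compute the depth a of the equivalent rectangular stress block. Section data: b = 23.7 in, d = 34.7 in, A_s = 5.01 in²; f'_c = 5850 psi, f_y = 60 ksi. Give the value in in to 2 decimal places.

a ≈ 2.55 in

T = A_s f_y = 5.01 × 60 = 300.6 kips.
a = T/(0.85 f'_c b) = 300.6/(0.85 × 5.85 × 23.7) = 2.55 in.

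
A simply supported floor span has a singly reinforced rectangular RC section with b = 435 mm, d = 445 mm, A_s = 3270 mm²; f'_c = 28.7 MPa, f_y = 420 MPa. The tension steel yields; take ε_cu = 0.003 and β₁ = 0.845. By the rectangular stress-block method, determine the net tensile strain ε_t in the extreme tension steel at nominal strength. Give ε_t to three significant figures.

a = A_s f_y/(0.85 f'_c b) = 129.42 mm.
β₁ = 0.845, so c = a/β₁ = 129.42/0.845 = 153.16 mm.
From the linear strain diagram with ε_cu = 0.003: ε_t = 0.003 (d − c)/c = 0.003 × (445 − 153.16)/153.16 = 0.00572.
Since ε_t ≥ 0.005, the section is tension-controlled.

ε_t ≈ 0.00572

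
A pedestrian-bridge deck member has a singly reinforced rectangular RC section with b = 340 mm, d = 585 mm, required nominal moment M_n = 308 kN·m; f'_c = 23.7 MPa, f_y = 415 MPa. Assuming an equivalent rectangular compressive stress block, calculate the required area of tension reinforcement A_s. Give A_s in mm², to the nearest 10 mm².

A_s ≈ 1370 mm²

With M_n = 0.85 f'_c a b (d − a/2), solve the quadratic for a:
a = d − √(d² − 2M_n/(0.85 f'_c b)) = 585 − √(585² − 2 × 308×10⁶/(0.85 × 23.7 × 340)) = 82.72 mm.
A_s = 0.85 f'_c a b / f_y = 0.85 × 23.7 × 82.72 × 340 / 415 = 1365.2 mm².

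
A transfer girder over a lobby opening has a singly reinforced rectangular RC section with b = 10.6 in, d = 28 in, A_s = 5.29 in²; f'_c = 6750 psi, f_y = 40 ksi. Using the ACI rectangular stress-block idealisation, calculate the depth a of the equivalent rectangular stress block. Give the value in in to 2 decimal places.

a ≈ 3.48 in

T = A_s f_y = 5.29 × 40 = 211.6 kips.
a = T/(0.85 f'_c b) = 211.6/(0.85 × 6.75 × 10.6) = 3.48 in.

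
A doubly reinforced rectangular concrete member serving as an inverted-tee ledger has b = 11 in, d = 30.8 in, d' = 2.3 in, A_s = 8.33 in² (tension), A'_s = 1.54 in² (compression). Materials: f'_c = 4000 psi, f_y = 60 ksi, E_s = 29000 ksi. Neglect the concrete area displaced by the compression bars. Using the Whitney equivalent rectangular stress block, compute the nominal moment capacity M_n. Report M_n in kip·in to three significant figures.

Assume both steels yield.
a = (A_s − A'_s) f_y/(0.85 f'_c b) = (8.33 − 1.54) × 60/(0.85 × 4 × 11) = 10.893 in.
c = a/β₁ = 10.893/0.85 = 12.815 in; ε'_s = 0.003(c − d')/c = 0.0025 ≥ ε_y = 0.0021, so the compression steel yields.
M_n = (A_s − A'_s) f_y (d − a/2) + A'_s f_y (d − d') = 407.4 × (30.8 − 5.4465) + 92.4 × (30.8 − 2.3) = 10329.0 + 2633.4 = 12962.4 kip·in.

M_n ≈ 13000 kip·in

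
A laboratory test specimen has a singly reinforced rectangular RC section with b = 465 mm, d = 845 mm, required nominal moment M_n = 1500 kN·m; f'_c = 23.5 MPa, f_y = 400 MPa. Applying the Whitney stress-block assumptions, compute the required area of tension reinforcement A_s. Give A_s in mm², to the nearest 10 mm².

A_s ≈ 5100 mm²

With M_n = 0.85 f'_c a b (d − a/2), solve the quadratic for a:
a = d − √(d² − 2M_n/(0.85 f'_c b)) = 845 − √(845² − 2 × 1500×10⁶/(0.85 × 23.5 × 465)) = 219.67 mm.
A_s = 0.85 f'_c a b / f_y = 0.85 × 23.5 × 219.67 × 465 / 400 = 5100.9 mm².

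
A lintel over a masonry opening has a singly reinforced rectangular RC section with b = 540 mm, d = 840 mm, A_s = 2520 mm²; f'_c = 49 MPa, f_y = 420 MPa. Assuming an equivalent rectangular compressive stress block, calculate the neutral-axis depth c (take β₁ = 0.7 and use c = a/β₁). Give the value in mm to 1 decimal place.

T = A_s f_y = 2520 × 420 = 1058400 N = 1058.4 kN.
Setting C = 0.85 f'_c a b equal to T: a = 1058400/(0.85 × 49 × 540) = 47.059 mm.
With β₁ = 0.7, c = a/β₁ = 47.059/0.7 = 67.2 mm.

c ≈ 67.2 mm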